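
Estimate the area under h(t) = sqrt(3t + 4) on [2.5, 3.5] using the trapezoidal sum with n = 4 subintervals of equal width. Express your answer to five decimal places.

Δt = (3.5 − 2.5)/4 = 0.25.
h(2.5) ≈ 3.39116, h(2.75) ≈ 3.50000, h(3) ≈ 3.60555, h(3.25) ≈ 3.70810, h(3.5) ≈ 3.80789.
T_4 = (Δt/2)·[h(t_0) + 2h(t_1) + 2h(t_2) + 2h(t_3) + h(t_4)].
Sum ≈ 3.60329.

3.60329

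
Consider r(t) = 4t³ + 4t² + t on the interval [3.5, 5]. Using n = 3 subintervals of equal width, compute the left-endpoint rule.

Δt = (5 − 3.5)/3 = 0.5.
Left endpoints: 3.5, 4, 4.5.
r(3.5) = 224, r(4) = 324, r(4.5) = 450.
Sum = Δt · [r(3.5) + r(4) + r(4.5)].
Sum = 499.

499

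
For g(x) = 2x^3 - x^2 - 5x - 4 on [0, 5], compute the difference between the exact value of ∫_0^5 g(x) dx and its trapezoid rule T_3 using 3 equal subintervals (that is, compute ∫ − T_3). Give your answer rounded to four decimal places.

-32.4074

Exact integral: ∫_0^5 g(x) dx ≈ 188.333333.
T_3 ≈ 220.740741.
Error ≈ 188.333333 − 220.740741 ≈ -32.4074.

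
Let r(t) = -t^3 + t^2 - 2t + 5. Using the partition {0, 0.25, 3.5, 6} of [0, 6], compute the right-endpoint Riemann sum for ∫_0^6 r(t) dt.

-572.39453125

Subinterval widths: 0.25, 3.25, 2.5.
Right endpoints: 0.25, 3.5, 6.
r(0.25) = 4.546875, r(3.5) = -32.625, r(6) = -187.
Sum = Σ Δt_i · r(t_i).
Sum = -572.39453125.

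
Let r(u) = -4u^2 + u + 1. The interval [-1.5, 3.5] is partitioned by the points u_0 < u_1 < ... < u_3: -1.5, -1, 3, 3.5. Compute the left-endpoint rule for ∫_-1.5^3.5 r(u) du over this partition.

-36.75

Subinterval widths: 0.5, 4, 0.5.
Left endpoints: -1.5, -1, 3.
r(-1.5) = -9.5, r(-1) = -4, r(3) = -32.
Sum = Σ Δu_i · r(u_i).
Sum = -36.75.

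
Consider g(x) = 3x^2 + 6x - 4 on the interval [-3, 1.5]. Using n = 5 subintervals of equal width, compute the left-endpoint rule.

-9.09

Δx = (1.5 − (-3))/5 = 0.9.
Left endpoints: -3, -2.1, -1.2, -0.3, 0.6.
g(-3) = 5, g(-2.1) = -3.37, g(-1.2) = -6.88, g(-0.3) = -5.53, g(0.6) = 0.68.
Sum = Δx · [g(-3) + g(-2.1) + g(-1.2) + g(-0.3) + g(0.6)].
Sum = -9.09.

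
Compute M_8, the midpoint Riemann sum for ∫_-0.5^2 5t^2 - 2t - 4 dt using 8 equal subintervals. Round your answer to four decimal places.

-0.3101

Δt = (2 − (-0.5))/8 = 0.3125.
Midpoints: -0.34375, -0.03125, 0.28125, 0.59375, 0.90625, 1.21875, 1.53125, 1.84375.
f(-0.34375) = -2787/1024, f(-0.03125) = -4027/1024, f(0.28125) = -4267/1024, f(0.59375) = -3507/1024, f(0.90625) = -1747/1024, f(1.21875) = 1013/1024, f(1.53125) = 4773/1024, f(1.84375) = 9533/1024.
Sum = Δt · [f(-0.34375) + f(-0.03125) + f(0.28125) + ...].
Sum ≈ -0.3101.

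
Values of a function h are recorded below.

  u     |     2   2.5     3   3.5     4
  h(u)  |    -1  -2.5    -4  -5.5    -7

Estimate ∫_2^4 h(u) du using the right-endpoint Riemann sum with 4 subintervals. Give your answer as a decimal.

-9.5

Δu = 0.5.
Sum = 0.5·[(-2.5) + (-4) + (-5.5) + (-7)] = -9.5.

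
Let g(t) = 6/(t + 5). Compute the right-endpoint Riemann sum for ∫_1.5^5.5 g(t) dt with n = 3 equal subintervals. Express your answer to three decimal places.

Δt = (5.5 − 1.5)/3 = 4/3.
Right endpoints: 17/6, 25/6, 5.5.
g(17/6) = 36/47, g(25/6) = 36/55, g(5.5) = 4/7.
Sum = Δt · [g(17/6) + g(25/6) + g(5.5)].
Sum ≈ 2.656.

2.656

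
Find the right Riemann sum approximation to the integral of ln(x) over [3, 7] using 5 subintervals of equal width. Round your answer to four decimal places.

6.6543

Δx = (7 − 3)/5 = 0.8.
Right endpoints: 3.8, 4.6, 5.4, 6.2, 7.
f(3.8) ≈ 1.3350, f(4.6) ≈ 1.5261, f(5.4) ≈ 1.6864, f(6.2) ≈ 1.8245, f(7) ≈ 1.9459.
Sum = Δx · [f(3.8) + f(4.6) + f(5.4) + f(6.2) + f(7)].
Sum ≈ 6.6543.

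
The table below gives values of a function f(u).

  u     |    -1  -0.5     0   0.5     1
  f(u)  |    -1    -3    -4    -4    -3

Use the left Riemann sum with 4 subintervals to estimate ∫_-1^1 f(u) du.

Δu = 0.5.
Sum = 0.5·[(-1) + (-3) + (-4) + (-4)] = -6.

-6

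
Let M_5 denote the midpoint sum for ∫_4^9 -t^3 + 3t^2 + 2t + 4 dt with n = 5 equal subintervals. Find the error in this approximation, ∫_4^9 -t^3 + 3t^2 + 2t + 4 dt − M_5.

Exact integral: ∫_4^9 f(t) dt = -826.25.
M_5 = -819.375.
Error = -826.25 − (-819.375) = -6.875.

-6.875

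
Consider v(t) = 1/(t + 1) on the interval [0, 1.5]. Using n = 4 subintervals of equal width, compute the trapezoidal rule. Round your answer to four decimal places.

Δt = (1.5 − 0)/4 = 0.375.
v(0) = 1, v(0.375) = 8/11, v(0.75) = 4/7, v(1.125) = 8/17, v(1.5) = 0.4.
T_4 = (Δt/2)·[v(t_0) + 2v(t_1) + 2v(t_2) + 2v(t_3) + v(t_4)].
Sum ≈ 0.9260.

0.9260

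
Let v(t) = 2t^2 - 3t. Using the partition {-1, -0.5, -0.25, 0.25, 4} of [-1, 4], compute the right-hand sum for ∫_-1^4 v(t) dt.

75.90625

Subinterval widths: 0.5, 0.25, 0.5, 3.75.
Right endpoints: -0.5, -0.25, 0.25, 4.
v(-0.5) = 2, v(-0.25) = 0.875, v(0.25) = -0.625, v(4) = 20.
Sum = Σ Δt_i · v(t_i).
Sum = 75.90625.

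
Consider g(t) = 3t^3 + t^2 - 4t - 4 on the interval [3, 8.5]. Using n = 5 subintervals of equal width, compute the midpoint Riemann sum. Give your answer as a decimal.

Δt = (8.5 − 3)/5 = 1.1.
Midpoints: 3.55, 4.65, 5.75, 6.85, 7.95.
g(3.55) = 128.619125, g(4.65) = 300.656375, g(5.75) = 576.390625, g(6.85) = 979.779875, g(7.95) = 1534.782125.
Sum = Δt · [g(3.55) + g(4.65) + g(5.75) + g(6.85) + g(7.95)].
Sum = 3872.2509375.

3872.2509375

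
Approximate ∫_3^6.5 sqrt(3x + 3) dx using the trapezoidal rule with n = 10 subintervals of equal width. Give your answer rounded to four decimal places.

Δx = (6.5 − 3)/10 = 0.35.
f(3) ≈ 3.4641, f(3.35) ≈ 3.6125, f(3.7) ≈ 3.7550, f(4.05) ≈ 3.8923, f(4.4) ≈ 4.0249, f(4.75) ≈ 4.1533, f(5.1) ≈ 4.2778, f(5.45) ≈ 4.3989, f(5.8) ≈ 4.5166, f(6.15) ≈ 4.6314, f(6.5) ≈ 4.7434.
T_10 = (Δx/2)·[f(x_0) + 2f(x_1) + ... + 2f(x_{9}) + f(x_10)].
Sum ≈ 14.4783.

14.4783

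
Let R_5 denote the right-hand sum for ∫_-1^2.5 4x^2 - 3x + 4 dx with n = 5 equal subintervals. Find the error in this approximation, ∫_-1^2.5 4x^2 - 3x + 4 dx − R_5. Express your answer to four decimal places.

-4.8183

Exact integral: ∫_-1^2.5 f(x) dx ≈ 28.291667.
R_5 = 33.11.
Error ≈ 28.291667 − 33.11 ≈ -4.8183.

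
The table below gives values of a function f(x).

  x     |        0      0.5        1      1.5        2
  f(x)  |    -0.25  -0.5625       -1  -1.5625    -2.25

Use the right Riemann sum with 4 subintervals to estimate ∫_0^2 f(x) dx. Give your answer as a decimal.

-2.6875

Δx = 0.5.
Sum = 0.5·[(-0.5625) + (-1) + (-1.5625) + (-2.25)] = -2.6875.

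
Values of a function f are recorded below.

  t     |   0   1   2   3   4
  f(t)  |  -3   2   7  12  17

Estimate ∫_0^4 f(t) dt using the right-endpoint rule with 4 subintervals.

38

Δt = 1.
Sum = 1·[2 + 7 + 12 + 17] = 38.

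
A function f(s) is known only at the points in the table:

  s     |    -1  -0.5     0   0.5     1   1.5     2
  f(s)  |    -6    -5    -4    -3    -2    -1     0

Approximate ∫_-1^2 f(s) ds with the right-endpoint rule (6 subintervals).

Δs = 0.5.
Sum = 0.5·[(-5) + (-4) + (-3) + (-2) + (-1) + 0] = -7.5.

-7.5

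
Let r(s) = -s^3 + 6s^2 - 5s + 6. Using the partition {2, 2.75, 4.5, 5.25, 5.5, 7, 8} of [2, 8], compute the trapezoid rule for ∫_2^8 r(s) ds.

-140.98828125

Subinterval widths: 0.75, 1.75, 0.75, 0.25, 1.5, 1.
r(2) = 12, r(2.75) = 16.828125, r(4.5) = 13.875, r(5.25) = 0.421875, r(5.5) = -6.375, r(7) = -78, r(8) = -162.
On each subinterval the trapezoid contributes (Δs_i/2)·[r(s_{i-1}) + r(s_i)].
Sum = -140.98828125.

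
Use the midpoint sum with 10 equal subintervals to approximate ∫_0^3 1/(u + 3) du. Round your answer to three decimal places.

0.693

Δu = (3 − 0)/10 = 0.3.
Midpoints: 0.15, 0.45, 0.75, 1.05, 1.35, 1.65, 1.95, 2.25, 2.55, 2.85.
f(0.15) = 20/63, f(0.45) = 20/69, f(0.75) = 4/15, f(1.05) = 20/81, f(1.35) = 20/87, f(1.65) = 20/93, f(1.95) = 20/99, f(2.25) = 4/21, f(2.55) = 20/111, f(2.85) = 20/117.
Sum = Δu · [f(0.15) + f(0.45) + f(0.75) + ...].
Sum ≈ 0.693.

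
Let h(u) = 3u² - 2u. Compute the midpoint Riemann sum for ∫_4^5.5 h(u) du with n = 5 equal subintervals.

Δu = (5.5 − 4)/5 = 0.3.
Midpoints: 4.15, 4.45, 4.75, 5.05, 5.35.
h(4.15) = 43.3675, h(4.45) = 50.5075, h(4.75) = 58.1875, h(5.05) = 66.4075, h(5.35) = 75.1675.
Sum = Δu · [h(4.15) + h(4.45) + h(4.75) + h(5.05) + h(5.35)].
Sum = 88.09125.

88.09125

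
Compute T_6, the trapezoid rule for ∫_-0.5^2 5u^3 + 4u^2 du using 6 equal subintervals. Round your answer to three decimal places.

31.858

Δu = (2 − (-0.5))/6 = 5/12.
f(-0.5) = 0.375, f(-1/12) = 43/1728, f(1/3) = 17/27, f(0.75) = 4.359375, f(7/6) = 2891/216, f(19/12) = 51623/1728, f(2) = 56.
T_6 = (Δu/2)·[f(u_0) + 2f(u_1) + ... + 2f(u_{5}) + f(u_6)].
Sum ≈ 31.858.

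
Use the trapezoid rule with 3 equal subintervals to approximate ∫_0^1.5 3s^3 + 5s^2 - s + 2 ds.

Δs = (1.5 − 0)/3 = 0.5.
f(0) = 2, f(0.5) = 3.125, f(1) = 9, f(1.5) = 21.875.
T_3 = (Δs/2)·[f(s_0) + 2f(s_1) + 2f(s_2) + f(s_3)].
Sum = 12.03125.

12.03125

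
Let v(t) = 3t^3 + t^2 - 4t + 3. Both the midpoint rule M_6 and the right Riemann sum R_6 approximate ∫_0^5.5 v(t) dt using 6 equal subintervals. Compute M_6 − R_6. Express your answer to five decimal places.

M_6 ≈ 687.8381800.
R_6 ≈ 950.1361400.
M_6 − R_6 ≈ -262.29796.

-262.29796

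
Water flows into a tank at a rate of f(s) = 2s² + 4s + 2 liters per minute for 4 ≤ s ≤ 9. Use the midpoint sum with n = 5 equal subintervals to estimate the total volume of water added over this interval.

Δs = (9 − 4)/5 = 1.
Midpoints: 4.5, 5.5, 6.5, 7.5, 8.5.
f(4.5) = 60.5, f(5.5) = 84.5, f(6.5) = 112.5, f(7.5) = 144.5, f(8.5) = 180.5.
Sum = Δs · [f(4.5) + f(5.5) + f(6.5) + f(7.5) + f(8.5)].
Sum = 582.5.

582.5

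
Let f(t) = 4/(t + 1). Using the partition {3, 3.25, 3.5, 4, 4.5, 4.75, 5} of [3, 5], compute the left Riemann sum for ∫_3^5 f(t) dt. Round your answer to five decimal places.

Subinterval widths: 0.25, 0.25, 0.5, 0.5, 0.25, 0.25.
Left endpoints: 3, 3.25, 3.5, 4, 4.5, 4.75.
f(3) = 1, f(3.25) = 16/17, f(3.5) = 8/9, f(4) = 0.8, f(4.5) = 8/11, f(4.75) = 16/23.
Sum = Σ Δt_i · f(t_i).
Sum ≈ 1.68547.

1.68547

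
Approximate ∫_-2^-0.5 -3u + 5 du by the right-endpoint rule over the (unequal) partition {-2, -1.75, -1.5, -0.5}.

Subinterval widths: 0.25, 0.25, 1.
Right endpoints: -1.75, -1.5, -0.5.
f(-1.75) = 10.25, f(-1.5) = 9.5, f(-0.5) = 6.5.
Sum = Σ Δu_i · f(u_i).
Sum = 11.4375.

11.4375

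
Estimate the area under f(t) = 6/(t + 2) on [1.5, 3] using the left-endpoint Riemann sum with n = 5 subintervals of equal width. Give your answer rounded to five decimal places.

2.21906

Δt = (3 − 1.5)/5 = 0.3.
Left endpoints: 1.5, 1.8, 2.1, 2.4, 2.7.
f(1.5) = 12/7, f(1.8) = 30/19, f(2.1) = 60/41, f(2.4) = 15/11, f(2.7) = 60/47.
Sum = Δt · [f(1.5) + f(1.8) + f(2.1) + f(2.4) + f(2.7)].
Sum ≈ 2.21906.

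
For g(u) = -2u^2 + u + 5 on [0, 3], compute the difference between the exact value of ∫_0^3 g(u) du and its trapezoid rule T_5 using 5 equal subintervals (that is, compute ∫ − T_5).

Exact integral: ∫_0^3 g(u) du = 1.5.
T_5 = 1.14.
Error = 1.5 − 1.14 = 0.36.

0.36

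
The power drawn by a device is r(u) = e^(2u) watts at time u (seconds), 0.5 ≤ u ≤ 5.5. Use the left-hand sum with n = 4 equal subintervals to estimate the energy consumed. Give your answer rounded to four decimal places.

Δu = (5.5 − 0.5)/4 = 1.25.
Left endpoints: 0.5, 1.75, 3, 4.25.
r(0.5) ≈ 2.7183, r(1.75) ≈ 33.1155, r(3) ≈ 403.4288, r(4.25) ≈ 4914.7688.
Sum = Δu · [r(0.5) + r(1.75) + r(3) + r(4.25)].
Sum ≈ 6692.5392.

6692.5392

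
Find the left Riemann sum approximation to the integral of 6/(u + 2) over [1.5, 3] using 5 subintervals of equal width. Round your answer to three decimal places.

Δu = (3 − 1.5)/5 = 0.3.
Left endpoints: 1.5, 1.8, 2.1, 2.4, 2.7.
f(1.5) = 12/7, f(1.8) = 30/19, f(2.1) = 60/41, f(2.4) = 15/11, f(2.7) = 60/47.
Sum = Δu · [f(1.5) + f(1.8) + f(2.1) + f(2.4) + f(2.7)].
Sum ≈ 2.219.

2.219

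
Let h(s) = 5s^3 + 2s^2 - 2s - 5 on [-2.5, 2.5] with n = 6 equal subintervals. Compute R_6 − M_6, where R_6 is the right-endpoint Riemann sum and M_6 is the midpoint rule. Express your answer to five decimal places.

62.67361

R_6 ≈ 57.9282407.
M_6 ≈ -4.7453704.
R_6 − M_6 ≈ 62.67361.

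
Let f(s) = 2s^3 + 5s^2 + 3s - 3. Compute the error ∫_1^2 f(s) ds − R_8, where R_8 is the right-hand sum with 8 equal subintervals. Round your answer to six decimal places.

Exact integral: ∫_1^2 f(s) ds ≈ 20.66666667.
R_8 = 22.703125.
Error ≈ 20.66666667 − 22.703125 ≈ -2.036458.

-2.036458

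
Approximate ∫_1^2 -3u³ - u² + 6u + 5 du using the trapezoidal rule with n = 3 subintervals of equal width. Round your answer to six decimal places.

Δu = (2 − 1)/3 = 1/3.
f(1) = 7, f(4/3) = 37/9, f(5/3) = -5/3, f(2) = -11.
T_3 = (Δu/2)·[f(u_0) + 2f(u_1) + 2f(u_2) + f(u_3)].
Sum ≈ 0.148148.

0.148148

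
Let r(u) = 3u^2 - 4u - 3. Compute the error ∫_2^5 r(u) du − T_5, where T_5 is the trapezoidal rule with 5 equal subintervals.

-0.54

Exact integral: ∫_2^5 r(u) du = 66.
T_5 = 66.54.
Error = 66 − 66.54 = -0.54.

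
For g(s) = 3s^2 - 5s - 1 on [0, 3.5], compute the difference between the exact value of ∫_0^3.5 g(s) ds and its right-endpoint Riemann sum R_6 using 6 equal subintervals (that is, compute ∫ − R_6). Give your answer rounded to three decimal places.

Exact integral: ∫_0^3.5 g(s) ds = 8.75.
R_6 ≈ 14.96007.
Error ≈ 8.75 − 14.96007 ≈ -6.210.

-6.210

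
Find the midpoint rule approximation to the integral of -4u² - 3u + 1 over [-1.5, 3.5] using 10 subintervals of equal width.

Δu = (3.5 − (-1.5))/10 = 0.5.
Midpoints: -1.25, -0.75, -0.25, 0.25, 0.75, 1.25, 1.75, 2.25, 2.75, 3.25.
f(-1.25) = -1.5, f(-0.75) = 1, f(-0.25) = 1.5, f(0.25) = 0, f(0.75) = -3.5, f(1.25) = -9, f(1.75) = -16.5, f(2.25) = -26, f(2.75) = -37.5, f(3.25) = -51.
Sum = Δu · [f(-1.25) + f(-0.75) + f(-0.25) + ...].
Sum = -71.25.

-71.25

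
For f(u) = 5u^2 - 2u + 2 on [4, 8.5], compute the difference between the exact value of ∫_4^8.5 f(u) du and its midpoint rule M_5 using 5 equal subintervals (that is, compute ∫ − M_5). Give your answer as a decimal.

1.51875

Exact integral: ∫_4^8.5 f(u) du = 869.625.
M_5 = 868.10625.
Error = 869.625 − 868.10625 = 1.51875.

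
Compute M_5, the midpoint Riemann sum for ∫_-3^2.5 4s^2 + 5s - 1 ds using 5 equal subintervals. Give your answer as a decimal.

42.24

Δs = (2.5 − (-3))/5 = 1.1.
Midpoints: -2.45, -1.35, -0.25, 0.85, 1.95.
f(-2.45) = 10.76, f(-1.35) = -0.46, f(-0.25) = -2, f(0.85) = 6.14, f(1.95) = 23.96.
Sum = Δs · [f(-2.45) + f(-1.35) + f(-0.25) + f(0.85) + f(1.95)].
Sum = 42.24.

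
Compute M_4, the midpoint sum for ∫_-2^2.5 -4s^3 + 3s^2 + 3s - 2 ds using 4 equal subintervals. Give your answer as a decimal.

-5.0625

Δs = (2.5 − (-2))/4 = 1.125.
Midpoints: -1.4375, -0.3125, 0.8125, 1.9375.
f(-1.4375) = 12051/1024, f(-0.3125) = -2583/1024, f(0.8125) = 279/1024, f(1.9375) = -14355/1024.
Sum = Δs · [f(-1.4375) + f(-0.3125) + f(0.8125) + f(1.9375)].
Sum = -5.0625.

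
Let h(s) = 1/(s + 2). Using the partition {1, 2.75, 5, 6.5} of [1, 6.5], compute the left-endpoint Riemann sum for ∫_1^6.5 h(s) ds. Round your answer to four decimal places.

Subinterval widths: 1.75, 2.25, 1.5.
Left endpoints: 1, 2.75, 5.
h(1) = 1/3, h(2.75) = 4/19, h(5) = 1/7.
Sum = Σ Δs_i · h(s_i).
Sum ≈ 1.2713.

1.2713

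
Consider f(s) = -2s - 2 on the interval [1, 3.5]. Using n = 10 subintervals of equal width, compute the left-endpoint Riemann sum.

-15.625

Δs = (3.5 − 1)/10 = 0.25.
Left endpoints: 1, 1.25, 1.5, 1.75, 2, 2.25, 2.5, 2.75, 3, 3.25.
f(1) = -4, f(1.25) = -4.5, f(1.5) = -5, f(1.75) = -5.5, f(2) = -6, f(2.25) = -6.5, f(2.5) = -7, f(2.75) = -7.5, f(3) = -8, f(3.25) = -8.5.
Sum = Δs · [f(1) + f(1.25) + f(1.5) + ...].
Sum = -15.625.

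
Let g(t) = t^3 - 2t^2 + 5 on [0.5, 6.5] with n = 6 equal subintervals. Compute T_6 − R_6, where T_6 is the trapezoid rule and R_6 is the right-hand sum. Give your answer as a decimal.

T_6 = 301.75.
R_6 = 397.
T_6 − R_6 = -95.25.

-95.25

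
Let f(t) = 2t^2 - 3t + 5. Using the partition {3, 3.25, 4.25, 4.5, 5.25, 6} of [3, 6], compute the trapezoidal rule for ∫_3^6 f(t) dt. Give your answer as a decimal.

101.125

Subinterval widths: 0.25, 1, 0.25, 0.75, 0.75.
f(3) = 14, f(3.25) = 16.375, f(4.25) = 28.375, f(4.5) = 32, f(5.25) = 44.375, f(6) = 59.
On each subinterval the trapezoid contributes (Δt_i/2)·[f(t_{i-1}) + f(t_i)].
Sum = 101.125.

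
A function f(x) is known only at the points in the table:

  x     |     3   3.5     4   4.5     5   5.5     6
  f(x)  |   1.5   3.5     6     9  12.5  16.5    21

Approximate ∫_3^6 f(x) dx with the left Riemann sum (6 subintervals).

24.5

Δx = 0.5.
Sum = 0.5·[1.5 + 3.5 + 6 + 9 + 12.5 + 16.5] = 24.5.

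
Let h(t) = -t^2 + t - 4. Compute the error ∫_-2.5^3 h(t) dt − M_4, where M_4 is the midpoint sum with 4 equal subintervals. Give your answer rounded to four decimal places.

Exact integral: ∫_-2.5^3 h(t) dt ≈ -34.833333.
M_4 ≈ -33.966797.
Error ≈ -34.833333 − (-33.966797) ≈ -0.8665.

-0.8665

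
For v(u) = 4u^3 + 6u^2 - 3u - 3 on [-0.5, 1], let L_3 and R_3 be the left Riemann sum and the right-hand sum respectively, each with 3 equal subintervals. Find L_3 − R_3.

L_3 = -3.
R_3 = -0.75.
L_3 − R_3 = -2.25.

-2.25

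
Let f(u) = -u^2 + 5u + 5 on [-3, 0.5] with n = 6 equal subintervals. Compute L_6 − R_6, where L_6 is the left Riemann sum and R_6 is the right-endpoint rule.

-15.3125

L_6 ≈ -21.271412.
R_6 ≈ -5.958912.
L_6 − R_6 = -15.3125.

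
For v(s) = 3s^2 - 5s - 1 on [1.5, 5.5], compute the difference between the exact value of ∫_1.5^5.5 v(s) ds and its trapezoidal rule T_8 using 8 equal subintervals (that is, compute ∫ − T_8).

Exact integral: ∫_1.5^5.5 v(s) ds = 89.
T_8 = 89.5.
Error = 89 − 89.5 = -0.5.

-0.5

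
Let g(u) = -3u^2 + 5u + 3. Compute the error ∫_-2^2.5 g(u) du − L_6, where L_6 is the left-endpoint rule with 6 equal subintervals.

Exact integral: ∫_-2^2.5 g(u) du = -4.5.
L_6 = -11.671875.
Error = -4.5 − (-11.671875) = 7.171875.

7.171875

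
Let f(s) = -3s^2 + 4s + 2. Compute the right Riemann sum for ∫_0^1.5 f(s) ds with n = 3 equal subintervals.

3.75

Δs = (1.5 − 0)/3 = 0.5.
Right endpoints: 0.5, 1, 1.5.
f(0.5) = 3.25, f(1) = 3, f(1.5) = 1.25.
Sum = Δs · [f(0.5) + f(1) + f(1.5)].
Sum = 3.75.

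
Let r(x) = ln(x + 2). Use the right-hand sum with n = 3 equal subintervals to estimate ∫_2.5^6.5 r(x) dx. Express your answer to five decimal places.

7.83079

Δx = (6.5 − 2.5)/3 = 4/3.
Right endpoints: 23/6, 31/6, 6.5.
r(23/6) ≈ 1.76359, r(31/6) ≈ 1.96944, r(6.5) ≈ 2.14007.
Sum = Δx · [r(23/6) + r(31/6) + r(6.5)].
Sum ≈ 7.83079.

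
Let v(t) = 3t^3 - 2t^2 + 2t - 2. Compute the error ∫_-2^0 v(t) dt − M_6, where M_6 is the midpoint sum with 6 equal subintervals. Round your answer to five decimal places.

Exact integral: ∫_-2^0 v(t) dt ≈ -25.3333333.
M_6 ≈ -25.1296296.
Error ≈ -25.3333333 − (-25.1296296) ≈ -0.20370.

-0.20370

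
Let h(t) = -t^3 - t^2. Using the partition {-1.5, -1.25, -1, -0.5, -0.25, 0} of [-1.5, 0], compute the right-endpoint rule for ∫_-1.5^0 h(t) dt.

Subinterval widths: 0.25, 0.25, 0.5, 0.25, 0.25.
Right endpoints: -1.25, -1, -0.5, -0.25, 0.
h(-1.25) = 0.390625, h(-1) = 0, h(-0.5) = -0.125, h(-0.25) = -0.046875, h(0) = 0.
Sum = Σ Δt_i · h(t_i).
Sum = 0.0234375.

0.0234375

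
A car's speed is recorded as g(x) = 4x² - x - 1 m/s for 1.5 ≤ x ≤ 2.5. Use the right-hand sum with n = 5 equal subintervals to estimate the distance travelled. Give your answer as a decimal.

Δx = (2.5 − 1.5)/5 = 0.2.
Right endpoints: 1.7, 1.9, 2.1, 2.3, 2.5.
g(1.7) = 8.86, g(1.9) = 11.54, g(2.1) = 14.54, g(2.3) = 17.86, g(2.5) = 21.5.
Sum = Δx · [g(1.7) + g(1.9) + g(2.1) + g(2.3) + g(2.5)].
Sum = 14.86.

14.86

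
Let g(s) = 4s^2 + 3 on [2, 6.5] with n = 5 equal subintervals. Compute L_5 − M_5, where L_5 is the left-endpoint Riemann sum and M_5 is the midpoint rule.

L_5 = 302.58.
M_5 = 367.785.
L_5 − M_5 = -65.205.

-65.205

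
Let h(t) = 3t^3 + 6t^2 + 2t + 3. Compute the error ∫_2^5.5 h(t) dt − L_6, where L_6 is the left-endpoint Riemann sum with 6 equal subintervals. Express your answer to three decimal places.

178.667

Exact integral: ∫_2^5.5 h(t) dt = 1027.796875.
L_6 ≈ 849.12977.
Error ≈ 1027.796875 − 849.12977 ≈ 178.667.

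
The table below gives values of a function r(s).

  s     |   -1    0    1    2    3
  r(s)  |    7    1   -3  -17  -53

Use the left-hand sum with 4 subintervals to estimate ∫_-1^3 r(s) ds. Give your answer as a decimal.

-12

Δs = 1.
Sum = 1·[7 + 1 + (-3) + (-17)] = -12.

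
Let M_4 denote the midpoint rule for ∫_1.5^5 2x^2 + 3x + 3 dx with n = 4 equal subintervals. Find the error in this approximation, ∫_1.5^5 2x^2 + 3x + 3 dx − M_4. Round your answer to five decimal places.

Exact integral: ∫_1.5^5 f(x) dx ≈ 125.7083333.
M_4 = 125.26171875.
Error ≈ 125.7083333 − 125.26171875 ≈ 0.44661.

0.44661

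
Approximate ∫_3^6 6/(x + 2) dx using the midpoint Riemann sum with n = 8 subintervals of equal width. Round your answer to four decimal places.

2.8192

Δx = (6 − 3)/8 = 0.375.
Midpoints: 3.1875, 3.5625, 3.9375, 4.3125, 4.6875, 5.0625, 5.4375, 5.8125.
f(3.1875) = 96/83, f(3.5625) = 96/89, f(3.9375) = 96/95, f(4.3125) = 96/101, f(4.6875) = 96/107, f(5.0625) = 96/113, f(5.4375) = 96/119, f(5.8125) = 0.768.
Sum = Δx · [f(3.1875) + f(3.5625) + f(3.9375) + ...].
Sum ≈ 2.8192.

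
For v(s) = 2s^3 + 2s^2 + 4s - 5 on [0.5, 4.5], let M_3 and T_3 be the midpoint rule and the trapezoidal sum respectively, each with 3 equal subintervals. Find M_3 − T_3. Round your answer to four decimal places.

-30.2222

M_3 ≈ 275.592593.
T_3 ≈ 305.814815.
M_3 − T_3 ≈ -30.2222.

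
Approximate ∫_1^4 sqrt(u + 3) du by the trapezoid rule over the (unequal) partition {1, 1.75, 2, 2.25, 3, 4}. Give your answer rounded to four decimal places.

7.0106

Subinterval widths: 0.75, 0.25, 0.25, 0.75, 1.
f(1) ≈ 2.0000, f(1.75) ≈ 2.1794, f(2) ≈ 2.2361, f(2.25) ≈ 2.2913, f(3) ≈ 2.4495, f(4) ≈ 2.6458.
On each subinterval the trapezoid contributes (Δu_i/2)·[f(u_{i-1}) + f(u_i)].
Sum ≈ 7.0106.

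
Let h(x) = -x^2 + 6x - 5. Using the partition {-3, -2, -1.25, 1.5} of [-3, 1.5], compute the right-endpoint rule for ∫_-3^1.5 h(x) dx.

Subinterval widths: 1, 0.75, 2.75.
Right endpoints: -2, -1.25, 1.5.
h(-2) = -21, h(-1.25) = -14.0625, h(1.5) = 1.75.
Sum = Σ Δx_i · h(x_i).
Sum = -26.734375.

-26.734375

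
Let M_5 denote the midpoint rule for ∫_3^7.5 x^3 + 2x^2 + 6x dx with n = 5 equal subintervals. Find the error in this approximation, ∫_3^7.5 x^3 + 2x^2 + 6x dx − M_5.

5.3915625

Exact integral: ∫_3^7.5 f(x) dx = 1175.765625.
M_5 = 1170.3740625.
Error = 1175.765625 − 1170.3740625 = 5.3915625.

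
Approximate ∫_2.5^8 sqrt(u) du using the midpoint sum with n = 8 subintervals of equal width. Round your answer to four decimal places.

12.4525

Δu = (8 − 2.5)/8 = 0.6875.
Midpoints: 2.84375, 3.53125, 4.21875, 4.90625, 5.59375, 6.28125, 6.96875, 7.65625.
f(2.84375) ≈ 1.6863, f(3.53125) ≈ 1.8792, f(4.21875) ≈ 2.0540, f(4.90625) ≈ 2.2150, f(5.59375) ≈ 2.3651, f(6.28125) ≈ 2.5062, f(6.96875) ≈ 2.6398, f(7.65625) ≈ 2.7670.
Sum = Δu · [f(2.84375) + f(3.53125) + f(4.21875) + ...].
Sum ≈ 12.4525.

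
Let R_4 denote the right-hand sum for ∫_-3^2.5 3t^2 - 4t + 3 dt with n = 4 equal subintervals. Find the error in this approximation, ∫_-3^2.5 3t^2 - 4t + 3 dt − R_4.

15.59765625

Exact integral: ∫_-3^2.5 f(t) dt = 64.625.
R_4 = 49.02734375.
Error = 64.625 − 49.02734375 = 15.59765625.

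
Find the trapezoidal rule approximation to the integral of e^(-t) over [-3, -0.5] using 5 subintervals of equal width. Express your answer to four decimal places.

Δt = (-0.5 − (-3))/5 = 0.5.
f(-3) ≈ 20.0855, f(-2.5) ≈ 12.1825, f(-2) ≈ 7.3891, f(-1.5) ≈ 4.4817, f(-1) ≈ 2.7183, f(-0.5) ≈ 1.6487.
T_5 = (Δt/2)·[f(t_0) + 2f(t_1) + ... + 2f(t_{4}) + f(t_5)].
Sum ≈ 18.8193.

18.8193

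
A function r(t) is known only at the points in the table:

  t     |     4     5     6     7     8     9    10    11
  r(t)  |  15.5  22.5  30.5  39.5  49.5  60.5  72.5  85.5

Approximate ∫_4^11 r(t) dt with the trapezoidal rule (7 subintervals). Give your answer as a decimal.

325.5

Δt = 1.
T_7 = (1/2)·[15.5 + 2·22.5 + 2·30.5 + 2·39.5 + 2·49.5 + 2·60.5 + 2·72.5 + 85.5] = 325.5.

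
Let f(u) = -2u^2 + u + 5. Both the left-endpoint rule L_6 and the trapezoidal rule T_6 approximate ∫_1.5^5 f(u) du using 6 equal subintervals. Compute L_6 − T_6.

12.25

L_6 ≈ -40.3553241.
T_6 ≈ -52.6053241.
L_6 − T_6 = 12.25.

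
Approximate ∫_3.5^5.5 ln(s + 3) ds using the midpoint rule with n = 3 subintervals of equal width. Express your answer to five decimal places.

4.02452

Δs = (5.5 − 3.5)/3 = 2/3.
Midpoints: 23/6, 4.5, 31/6.
f(23/6) ≈ 1.92181, f(4.5) ≈ 2.01490, f(31/6) ≈ 2.10006.
Sum = Δs · [f(23/6) + f(4.5) + f(31/6)].
Sum ≈ 4.02452.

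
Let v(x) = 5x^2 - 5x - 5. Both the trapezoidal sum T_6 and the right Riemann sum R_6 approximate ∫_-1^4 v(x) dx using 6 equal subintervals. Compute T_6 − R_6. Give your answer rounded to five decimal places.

T_6 ≈ 48.7268519.
R_6 ≈ 69.5601852.
T_6 − R_6 ≈ -20.83333.

-20.83333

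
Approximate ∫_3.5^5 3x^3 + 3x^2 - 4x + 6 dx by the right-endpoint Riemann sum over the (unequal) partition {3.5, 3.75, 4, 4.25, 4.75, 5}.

Subinterval widths: 0.25, 0.25, 0.25, 0.5, 0.25.
Right endpoints: 3.75, 4, 4.25, 4.75, 5.
f(3.75) = 191.390625, f(4) = 230, f(4.25) = 273.484375, f(4.75) = 376.203125, f(5) = 436.
Sum = Σ Δx_i · f(x_i).
Sum = 470.8203125.

470.8203125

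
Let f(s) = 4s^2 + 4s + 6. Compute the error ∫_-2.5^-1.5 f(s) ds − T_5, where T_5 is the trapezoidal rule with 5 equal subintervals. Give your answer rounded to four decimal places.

-0.0267

Exact integral: ∫_-2.5^-1.5 f(s) ds ≈ 14.333333.
T_5 = 14.36.
Error ≈ 14.333333 − 14.36 ≈ -0.0267.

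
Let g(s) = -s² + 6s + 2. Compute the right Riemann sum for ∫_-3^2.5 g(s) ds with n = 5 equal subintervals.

Δs = (2.5 − (-3))/5 = 1.1.
Right endpoints: -1.9, -0.8, 0.3, 1.4, 2.5.
g(-1.9) = -13.01, g(-0.8) = -3.44, g(0.3) = 3.71, g(1.4) = 8.44, g(2.5) = 10.75.
Sum = Δs · [g(-1.9) + g(-0.8) + g(0.3) + g(1.4) + g(2.5)].
Sum = 7.095.

7.095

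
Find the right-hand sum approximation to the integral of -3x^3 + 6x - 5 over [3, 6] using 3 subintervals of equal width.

-1140

Δx = (6 − 3)/3 = 1.
Right endpoints: 4, 5, 6.
f(4) = -173, f(5) = -350, f(6) = -617.
Sum = Δx · [f(4) + f(5) + f(6)].
Sum = -1140.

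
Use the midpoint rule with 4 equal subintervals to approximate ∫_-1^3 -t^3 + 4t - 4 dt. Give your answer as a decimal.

-19

Δt = (3 − (-1))/4 = 1.
Midpoints: -0.5, 0.5, 1.5, 2.5.
f(-0.5) = -5.875, f(0.5) = -2.125, f(1.5) = -1.375, f(2.5) = -9.625.
Sum = Δt · [f(-0.5) + f(0.5) + f(1.5) + f(2.5)].
Sum = -19.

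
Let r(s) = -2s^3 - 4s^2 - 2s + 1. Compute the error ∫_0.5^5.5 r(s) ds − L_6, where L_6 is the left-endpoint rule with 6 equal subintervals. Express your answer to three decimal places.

-179.977

Exact integral: ∫_0.5^5.5 r(s) ds ≈ -704.16667.
L_6 ≈ -524.18981.
Error ≈ -704.16667 − (-524.18981) ≈ -179.977.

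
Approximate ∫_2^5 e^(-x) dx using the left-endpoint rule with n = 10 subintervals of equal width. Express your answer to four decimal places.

0.1488

Δx = (5 − 2)/10 = 0.3.
Left endpoints: 2, 2.3, 2.6, 2.9, 3.2, 3.5, 3.8, 4.1, 4.4, 4.7.
f(2) ≈ 0.1353, f(2.3) ≈ 0.1003, f(2.6) ≈ 0.0743, f(2.9) ≈ 0.0550, f(3.2) ≈ 0.0408, f(3.5) ≈ 0.0302, f(3.8) ≈ 0.0224, f(4.1) ≈ 0.0166, f(4.4) ≈ 0.0123, f(4.7) ≈ 0.0091.
Sum = Δx · [f(2) + f(2.3) + f(2.6) + ...].
Sum ≈ 0.1488.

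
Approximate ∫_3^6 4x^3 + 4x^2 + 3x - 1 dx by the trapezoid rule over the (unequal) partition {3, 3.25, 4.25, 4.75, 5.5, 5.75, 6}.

Subinterval widths: 0.25, 1, 0.5, 0.75, 0.25, 0.25.
f(3) = 152, f(3.25) = 188.3125, f(4.25) = 391.0625, f(4.75) = 532.1875, f(5.5) = 802, f(5.75) = 908.9375, f(6) = 1025.
On each subinterval the trapezoid contributes (Δx_i/2)·[f(x_{i-1}) + f(x_i)].
Sum = 1518.96875.

1518.96875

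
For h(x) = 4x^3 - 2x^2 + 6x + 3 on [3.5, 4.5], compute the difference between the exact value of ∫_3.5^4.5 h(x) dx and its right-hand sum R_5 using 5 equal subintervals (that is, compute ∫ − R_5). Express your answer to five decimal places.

-18.60667

Exact integral: ∫_3.5^4.5 h(x) dx ≈ 254.8333333.
R_5 = 273.44.
Error ≈ 254.8333333 − 273.44 ≈ -18.60667.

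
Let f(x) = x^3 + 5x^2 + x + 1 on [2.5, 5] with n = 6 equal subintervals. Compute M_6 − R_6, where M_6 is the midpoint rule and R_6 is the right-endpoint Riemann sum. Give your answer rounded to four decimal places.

-44.6018

M_6 ≈ 340.063296.
R_6 ≈ 384.665075.
M_6 − R_6 ≈ -44.6018.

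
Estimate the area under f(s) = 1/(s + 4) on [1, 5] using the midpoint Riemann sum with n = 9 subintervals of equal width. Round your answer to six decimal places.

0.587559

Δs = (5 − 1)/9 = 4/9.
Midpoints: 11/9, 5/3, 19/9, 23/9, 3, 31/9, 35/9, 13/3, 43/9.
f(11/9) = 9/47, f(5/3) = 3/17, f(19/9) = 9/55, f(23/9) = 9/59, f(3) = 1/7, f(31/9) = 9/67, f(35/9) = 9/71, f(13/3) = 0.12, f(43/9) = 9/79.
Sum = Δs · [f(11/9) + f(5/3) + f(19/9) + ...].
Sum ≈ 0.587559.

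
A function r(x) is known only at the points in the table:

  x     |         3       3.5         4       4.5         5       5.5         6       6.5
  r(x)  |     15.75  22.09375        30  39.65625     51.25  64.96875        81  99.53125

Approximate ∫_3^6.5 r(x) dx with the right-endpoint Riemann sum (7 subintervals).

Δx = 0.5.
Sum = 0.5·[22.09375 + 30 + 39.65625 + 51.25 + 64.96875 + 81 + 99.53125] = 194.25.

194.25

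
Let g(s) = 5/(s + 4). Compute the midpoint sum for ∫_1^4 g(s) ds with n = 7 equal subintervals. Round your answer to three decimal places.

Δs = (4 − 1)/7 = 3/7.
Midpoints: 17/14, 23/14, 29/14, 2.5, 41/14, 47/14, 53/14.
g(17/14) = 70/73, g(23/14) = 70/79, g(29/14) = 14/17, g(2.5) = 10/13, g(41/14) = 70/97, g(47/14) = 70/103, g(53/14) = 70/109.
Sum = Δs · [g(17/14) + g(23/14) + g(29/14) + ...].
Sum ≈ 2.349.

2.349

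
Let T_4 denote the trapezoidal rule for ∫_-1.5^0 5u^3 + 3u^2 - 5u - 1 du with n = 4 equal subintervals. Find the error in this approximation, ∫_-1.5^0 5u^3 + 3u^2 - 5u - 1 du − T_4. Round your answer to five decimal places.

0.29004

Exact integral: ∫_-1.5^0 f(u) du = 1.171875.
T_4 ≈ 0.8818359.
Error ≈ 1.171875 − 0.8818359 ≈ 0.29004.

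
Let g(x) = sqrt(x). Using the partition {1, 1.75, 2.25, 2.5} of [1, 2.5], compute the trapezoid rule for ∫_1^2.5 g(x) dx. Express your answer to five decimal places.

1.96194

Subinterval widths: 0.75, 0.5, 0.25.
g(1) ≈ 1.00000, g(1.75) ≈ 1.32288, g(2.25) ≈ 1.50000, g(2.5) ≈ 1.58114.
On each subinterval the trapezoid contributes (Δx_i/2)·[g(x_{i-1}) + g(x_i)].
Sum ≈ 1.96194.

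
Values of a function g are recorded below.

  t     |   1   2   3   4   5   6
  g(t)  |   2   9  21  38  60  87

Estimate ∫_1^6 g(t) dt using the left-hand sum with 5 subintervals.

130

Δt = 1.
Sum = 1·[2 + 9 + 21 + 38 + 60] = 130.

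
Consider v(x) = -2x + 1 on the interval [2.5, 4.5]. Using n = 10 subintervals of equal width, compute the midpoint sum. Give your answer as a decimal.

-12

Δx = (4.5 − 2.5)/10 = 0.2.
Midpoints: 2.6, 2.8, 3, 3.2, 3.4, 3.6, 3.8, 4, 4.2, 4.4.
v(2.6) = -4.2, v(2.8) = -4.6, v(3) = -5, v(3.2) = -5.4, v(3.4) = -5.8, v(3.6) = -6.2, v(3.8) = -6.6, v(4) = -7, v(4.2) = -7.4, v(4.4) = -7.8.
Sum = Δx · [v(2.6) + v(2.8) + v(3) + ...].
Sum = -12.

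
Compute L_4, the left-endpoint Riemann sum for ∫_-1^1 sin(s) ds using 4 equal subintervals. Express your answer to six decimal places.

-0.420735

Δs = (1 − (-1))/4 = 0.5.
Left endpoints: -1, -0.5, 0, 0.5.
f(-1) ≈ -0.841471, f(-0.5) ≈ -0.479426, f(0) ≈ 0.000000, f(0.5) ≈ 0.479426.
Sum = Δs · [f(-1) + f(-0.5) + f(0) + f(0.5)].
Sum ≈ -0.420735.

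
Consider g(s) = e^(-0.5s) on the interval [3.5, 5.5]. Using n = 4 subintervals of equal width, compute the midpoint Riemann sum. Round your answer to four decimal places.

Δs = (5.5 − 3.5)/4 = 0.5.
Midpoints: 3.75, 4.25, 4.75, 5.25.
g(3.75) ≈ 0.1534, g(4.25) ≈ 0.1194, g(4.75) ≈ 0.0930, g(5.25) ≈ 0.0724.
Sum = Δs · [g(3.75) + g(4.25) + g(4.75) + g(5.25)].
Sum ≈ 0.2191.

0.2191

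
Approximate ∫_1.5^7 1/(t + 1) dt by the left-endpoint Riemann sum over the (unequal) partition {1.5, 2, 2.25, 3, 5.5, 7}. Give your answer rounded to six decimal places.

1.369872

Subinterval widths: 0.5, 0.25, 0.75, 2.5, 1.5.
Left endpoints: 1.5, 2, 2.25, 3, 5.5.
f(1.5) = 0.4, f(2) = 1/3, f(2.25) = 4/13, f(3) = 0.25, f(5.5) = 2/13.
Sum = Σ Δt_i · f(t_i).
Sum ≈ 1.369872.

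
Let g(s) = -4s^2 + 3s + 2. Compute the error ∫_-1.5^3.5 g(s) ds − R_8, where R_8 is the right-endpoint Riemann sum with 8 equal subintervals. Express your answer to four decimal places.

Exact integral: ∫_-1.5^3.5 g(s) ds ≈ -36.666667.
R_8 = -45.78125.
Error ≈ -36.666667 − (-45.78125) ≈ 9.1146.

9.1146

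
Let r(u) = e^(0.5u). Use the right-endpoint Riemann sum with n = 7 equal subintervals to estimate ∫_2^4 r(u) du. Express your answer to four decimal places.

10.0247

Δu = (4 − 2)/7 = 2/7.
Right endpoints: 16/7, 18/7, 20/7, 22/7, 24/7, 26/7, 4.
r(16/7) ≈ 3.1357, r(18/7) ≈ 3.6173, r(20/7) ≈ 4.1727, r(22/7) ≈ 4.8135, r(24/7) ≈ 5.5527, r(26/7) ≈ 6.4054, r(4) ≈ 7.3891.
Sum = Δu · [r(16/7) + r(18/7) + r(20/7) + ...].
Sum ≈ 10.0247.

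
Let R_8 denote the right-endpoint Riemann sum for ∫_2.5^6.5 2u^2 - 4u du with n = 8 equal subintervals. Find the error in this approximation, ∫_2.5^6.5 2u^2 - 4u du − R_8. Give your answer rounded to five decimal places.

-14.33333

Exact integral: ∫_2.5^6.5 f(u) du ≈ 100.6666667.
R_8 = 115.
Error ≈ 100.6666667 − 115 ≈ -14.33333.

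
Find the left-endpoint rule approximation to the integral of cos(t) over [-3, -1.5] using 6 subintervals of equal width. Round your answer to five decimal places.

-0.98450

Δt = (-1.5 − (-3))/6 = 0.25.
Left endpoints: -3, -2.75, -2.5, -2.25, -2, -1.75.
f(-3) ≈ -0.98999, f(-2.75) ≈ -0.92430, f(-2.5) ≈ -0.80114, f(-2.25) ≈ -0.62817, f(-2) ≈ -0.41615, f(-1.75) ≈ -0.17825.
Sum = Δt · [f(-3) + f(-2.75) + f(-2.5) + ...].
Sum ≈ -0.98450.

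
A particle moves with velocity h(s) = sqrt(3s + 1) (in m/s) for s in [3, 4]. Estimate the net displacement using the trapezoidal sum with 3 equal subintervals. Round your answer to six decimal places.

Δs = (4 − 3)/3 = 1/3.
h(3) ≈ 3.162278, h(10/3) ≈ 3.316625, h(11/3) ≈ 3.464102, h(4) ≈ 3.605551.
T_3 = (Δs/2)·[h(s_0) + 2h(s_1) + 2h(s_2) + h(s_3)].
Sum ≈ 3.388214.

3.388214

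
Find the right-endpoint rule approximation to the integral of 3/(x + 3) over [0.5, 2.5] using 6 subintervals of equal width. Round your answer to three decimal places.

1.305

Δx = (2.5 − 0.5)/6 = 1/3.
Right endpoints: 5/6, 7/6, 1.5, 11/6, 13/6, 2.5.
f(5/6) = 18/23, f(7/6) = 0.72, f(1.5) = 2/3, f(11/6) = 18/29, f(13/6) = 18/31, f(2.5) = 6/11.
Sum = Δx · [f(5/6) + f(7/6) + f(1.5) + ...].
Sum ≈ 1.305.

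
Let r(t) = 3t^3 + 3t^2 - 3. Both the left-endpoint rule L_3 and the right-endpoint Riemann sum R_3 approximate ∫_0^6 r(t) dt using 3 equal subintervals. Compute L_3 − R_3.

-1512

L_3 = 534.
R_3 = 2046.
L_3 − R_3 = -1512.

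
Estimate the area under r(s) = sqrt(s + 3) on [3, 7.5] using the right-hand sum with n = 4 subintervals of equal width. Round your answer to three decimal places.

13.324

Δs = (7.5 − 3)/4 = 1.125.
Right endpoints: 4.125, 5.25, 6.375, 7.5.
r(4.125) ≈ 2.669, r(5.25) ≈ 2.872, r(6.375) ≈ 3.062, r(7.5) ≈ 3.240.
Sum = Δs · [r(4.125) + r(5.25) + r(6.375) + r(7.5)].
Sum ≈ 13.324.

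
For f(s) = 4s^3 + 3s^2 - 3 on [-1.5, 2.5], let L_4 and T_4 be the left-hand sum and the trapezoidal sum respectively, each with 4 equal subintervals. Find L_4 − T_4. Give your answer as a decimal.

-44

L_4 = 3.
T_4 = 47.
L_4 − T_4 = -44.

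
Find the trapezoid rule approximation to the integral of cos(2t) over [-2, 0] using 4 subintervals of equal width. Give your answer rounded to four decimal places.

-0.3463

Δt = (0 − (-2))/4 = 0.5.
f(-2) ≈ -0.6536, f(-1.5) ≈ -0.9900, f(-1) ≈ -0.4161, f(-0.5) ≈ 0.5403, f(0) ≈ 1.0000.
T_4 = (Δt/2)·[f(t_0) + 2f(t_1) + 2f(t_2) + 2f(t_3) + f(t_4)].
Sum ≈ -0.3463.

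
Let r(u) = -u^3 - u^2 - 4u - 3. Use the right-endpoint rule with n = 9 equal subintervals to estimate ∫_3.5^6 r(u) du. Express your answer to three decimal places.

-428.416

Δu = (6 − 3.5)/9 = 5/18.
Right endpoints: 34/9, 73/18, 13/3, 83/18, 44/9, 31/6, 49/9, 103/18, 6.
r(34/9) = -62911/729, r(73/18) = -597043/5832, r(13/3) = -3253/27, r(83/18) = -820853/5832, r(44/9) = -119051/729, r(31/6) = -40669/216, r(49/9) = -157321/729, r(103/18) = -1434673/5832, r(6) = -279.
Sum = Δu · [r(34/9) + r(73/18) + r(13/3) + ...].
Sum ≈ -428.416.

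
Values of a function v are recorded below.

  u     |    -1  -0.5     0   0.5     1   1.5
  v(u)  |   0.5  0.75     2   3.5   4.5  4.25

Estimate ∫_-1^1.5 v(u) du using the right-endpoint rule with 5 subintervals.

7.5

Δu = 0.5.
Sum = 0.5·[0.75 + 2 + 3.5 + 4.5 + 4.25] = 7.5.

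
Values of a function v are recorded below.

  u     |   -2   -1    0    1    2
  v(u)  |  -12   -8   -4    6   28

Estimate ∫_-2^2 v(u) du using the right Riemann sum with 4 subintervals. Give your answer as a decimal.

Δu = 1.
Sum = 1·[(-8) + (-4) + 6 + 28] = 22.

22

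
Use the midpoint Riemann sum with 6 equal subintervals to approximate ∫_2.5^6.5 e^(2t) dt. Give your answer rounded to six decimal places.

Δt = (6.5 − 2.5)/6 = 2/3.
Midpoints: 17/6, 3.5, 25/6, 29/6, 5.5, 37/6.
f(17/6) ≈ 289.069362, f(3.5) ≈ 1096.633158, f(25/6) ≈ 4160.262005, f(29/6) ≈ 15782.652403, f(5.5) ≈ 59874.141715, f(37/6) ≈ 227142.609147.
Sum = Δt · [f(17/6) + f(3.5) + f(25/6) + ...].
Sum ≈ 205563.578527.

205563.578527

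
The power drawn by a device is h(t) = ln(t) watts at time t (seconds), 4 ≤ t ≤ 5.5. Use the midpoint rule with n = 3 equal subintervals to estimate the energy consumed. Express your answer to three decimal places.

2.332

Δt = (5.5 − 4)/3 = 0.5.
Midpoints: 4.25, 4.75, 5.25.
h(4.25) ≈ 1.447, h(4.75) ≈ 1.558, h(5.25) ≈ 1.658.
Sum = Δt · [h(4.25) + h(4.75) + h(5.25)].
Sum ≈ 2.332.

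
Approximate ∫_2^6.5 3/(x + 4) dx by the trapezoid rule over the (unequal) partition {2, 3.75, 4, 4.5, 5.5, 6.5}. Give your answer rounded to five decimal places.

1.68857

Subinterval widths: 1.75, 0.25, 0.5, 1, 1.
f(2) = 0.5, f(3.75) = 12/31, f(4) = 0.375, f(4.5) = 6/17, f(5.5) = 6/19, f(6.5) = 2/7.
On each subinterval the trapezoid contributes (Δx_i/2)·[f(x_{i-1}) + f(x_i)].
Sum ≈ 1.68857.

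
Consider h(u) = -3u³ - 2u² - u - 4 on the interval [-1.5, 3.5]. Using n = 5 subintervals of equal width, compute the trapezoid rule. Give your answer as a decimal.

Δu = (3.5 − (-1.5))/5 = 1.
h(-1.5) = 3.125, h(-0.5) = -3.625, h(0.5) = -5.375, h(1.5) = -20.125, h(2.5) = -65.875, h(3.5) = -160.625.
T_5 = (Δu/2)·[h(u_0) + 2h(u_1) + ... + 2h(u_{4}) + h(u_5)].
Sum = -173.75.

-173.75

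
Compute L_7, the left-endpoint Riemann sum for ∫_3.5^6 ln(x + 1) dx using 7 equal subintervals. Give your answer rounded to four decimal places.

Δx = (6 − 3.5)/7 = 5/14.
Left endpoints: 3.5, 27/7, 59/14, 32/7, 69/14, 37/7, 79/14.
f(3.5) ≈ 1.5041, f(27/7) ≈ 1.5805, f(59/14) ≈ 1.6514, f(32/7) ≈ 1.7177, f(69/14) ≈ 1.7798, f(37/7) ≈ 1.8383, f(79/14) ≈ 1.8935.
Sum = Δx · [f(3.5) + f(27/7) + f(59/14) + ...].
Sum ≈ 4.2733.

4.2733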